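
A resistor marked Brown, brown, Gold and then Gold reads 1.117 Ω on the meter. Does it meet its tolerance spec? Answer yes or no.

yes

Brown → 1 (first significant figure)
Brown → 1 (second significant figure)
Gold → ×0.1 multiplier
Gold → ±5% tolerance
11 × 0.1 = 1.1 Ω
Allowed range: 1.045 Ω to 1.155 Ω.
1.117 Ω lies inside that range.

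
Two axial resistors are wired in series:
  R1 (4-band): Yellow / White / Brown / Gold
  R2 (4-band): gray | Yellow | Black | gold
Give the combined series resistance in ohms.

R1: yellow, white → 49; brown ×10 → 490 Ω.
R2: grey, yellow → 84; black ×1 → 84 Ω.
Series: 490 + 84 = 574 Ω.

574 Ω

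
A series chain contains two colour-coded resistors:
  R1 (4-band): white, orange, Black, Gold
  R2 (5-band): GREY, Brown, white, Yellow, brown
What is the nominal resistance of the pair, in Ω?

R1: white, orange → 93; black ×1 → 93 Ω.
R2: grey, brown, white → 819; yellow ×10^4 → 8190000 Ω.
Series: 93 + 8190000 = 8190093 Ω.

8190093 Ω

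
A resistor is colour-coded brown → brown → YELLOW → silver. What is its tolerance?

±10%

The last band, silver, is the tolerance band.
Silver corresponds to ±10%.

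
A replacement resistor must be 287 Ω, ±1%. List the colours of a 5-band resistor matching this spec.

red, grey, violet, black, brown

287 Ω = 287 × 10^0.
2 → red
8 → grey
7 → violet
Multiplier 10^0 → black.
±1% tolerance → brown.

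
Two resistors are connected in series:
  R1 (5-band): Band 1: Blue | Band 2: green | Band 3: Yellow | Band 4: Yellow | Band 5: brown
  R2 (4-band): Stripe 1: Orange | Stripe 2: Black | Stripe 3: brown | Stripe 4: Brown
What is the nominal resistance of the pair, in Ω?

6540300 Ω

R1: blue, green, yellow → 654; yellow ×10^4 → 6540000 Ω.
R2: orange, black → 30; brown ×10 → 300 Ω.
Series: 6540000 + 300 = 6540300 Ω.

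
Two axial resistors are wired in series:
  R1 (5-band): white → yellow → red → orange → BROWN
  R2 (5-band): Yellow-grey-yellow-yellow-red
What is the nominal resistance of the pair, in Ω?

5782000 Ω

R1: white, yellow, red → 942; orange ×10^3 → 942000 Ω.
R2: yellow, grey, yellow → 484; yellow ×10^4 → 4840000 Ω.
Series: 942000 + 4840000 = 5782000 Ω.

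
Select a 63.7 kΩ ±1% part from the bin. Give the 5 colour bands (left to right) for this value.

blue, orange, violet, red, brown

63700 Ω = 637 × 10^2.
6 → blue
3 → orange
7 → violet
Multiplier 10^2 → red.
±1% tolerance → brown.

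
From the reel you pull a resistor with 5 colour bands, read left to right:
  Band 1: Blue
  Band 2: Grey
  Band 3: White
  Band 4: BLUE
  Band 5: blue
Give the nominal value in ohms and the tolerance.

689000000 Ω ±0.25%

Blue → 6 (first significant figure)
Grey → 8 (second significant figure)
White → 9 (third significant figure)
Blue → ×10^6 multiplier
Blue → ±0.25% tolerance
689 × 1000000 = 689000000 Ω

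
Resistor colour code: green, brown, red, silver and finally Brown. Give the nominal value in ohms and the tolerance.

5.12 Ω ±1%

Green → 5 (first significant figure)
Brown → 1 (second significant figure)
Red → 2 (third significant figure)
Silver → ×0.01 multiplier
Brown → ±1% tolerance
512 × 0.01 = 5.12 Ω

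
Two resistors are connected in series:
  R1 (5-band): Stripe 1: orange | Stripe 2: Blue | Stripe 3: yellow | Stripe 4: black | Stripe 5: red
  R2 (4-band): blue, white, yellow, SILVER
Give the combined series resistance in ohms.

R1: orange, blue, yellow → 364; black ×1 → 364 Ω.
R2: blue, white → 69; yellow ×10^4 → 690000 Ω.
Series: 364 + 690000 = 690364 Ω.

690364 Ω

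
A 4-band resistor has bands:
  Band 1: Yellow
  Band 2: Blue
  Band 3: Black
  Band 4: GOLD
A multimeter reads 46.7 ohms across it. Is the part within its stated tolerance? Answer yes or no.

Yellow → 4 (first significant figure)
Blue → 6 (second significant figure)
Black → ×1 multiplier
Gold → ±5% tolerance
46 × 1 = 46 Ω
Allowed range: 43.7 Ω to 48.3 Ω.
46.7 ohms lies inside that range.

yes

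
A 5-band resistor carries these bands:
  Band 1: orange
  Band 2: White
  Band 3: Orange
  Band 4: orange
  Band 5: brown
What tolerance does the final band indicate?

±1%

The last band, brown, is the tolerance band.
Brown corresponds to ±1%.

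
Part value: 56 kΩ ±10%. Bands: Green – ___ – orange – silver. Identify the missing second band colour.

blue

56000 Ω = 56 × 10^3.
The second band gives digit 6 of the significand, and 6 is blue.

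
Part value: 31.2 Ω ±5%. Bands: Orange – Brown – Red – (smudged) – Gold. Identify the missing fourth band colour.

31.2 Ω = 312 × 10^-1.
The fourth band is the multiplier, 10^-1, which is gold.

gold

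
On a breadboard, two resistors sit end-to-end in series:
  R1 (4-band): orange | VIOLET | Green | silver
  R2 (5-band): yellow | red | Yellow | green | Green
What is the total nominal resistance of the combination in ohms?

46100000 Ω

R1: orange, violet → 37; green ×10^5 → 3700000 Ω.
R2: yellow, red, yellow → 424; green ×10^5 → 42400000 Ω.
Series: 3700000 + 42400000 = 46100000 Ω.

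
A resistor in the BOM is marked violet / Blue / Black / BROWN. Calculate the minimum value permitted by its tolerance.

Violet → 7 (first significant figure)
Blue → 6 (second significant figure)
Black → ×1 multiplier
Brown → ±1% tolerance
76 × 1 = 76 Ω
Minimum = 76 × (1 − 1/100) = 75.24 Ω.

75.24 Ω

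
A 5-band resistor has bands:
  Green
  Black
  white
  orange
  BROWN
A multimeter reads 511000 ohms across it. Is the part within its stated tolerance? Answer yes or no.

Green → 5 (first significant figure)
Black → 0 (second significant figure)
White → 9 (third significant figure)
Orange → ×10^3 multiplier
Brown → ±1% tolerance
509 × 1000 = 509000 Ω
Allowed range: 503910 Ω to 514090 Ω.
511000 ohms lies inside that range.

yes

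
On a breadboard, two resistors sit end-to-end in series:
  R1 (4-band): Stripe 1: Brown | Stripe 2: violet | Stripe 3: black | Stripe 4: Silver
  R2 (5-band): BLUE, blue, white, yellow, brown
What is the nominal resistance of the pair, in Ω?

6690017 Ω

R1: brown, violet → 17; black ×1 → 17 Ω.
R2: blue, blue, white → 669; yellow ×10^4 → 6690000 Ω.
Series: 17 + 6690000 = 6690017 Ω.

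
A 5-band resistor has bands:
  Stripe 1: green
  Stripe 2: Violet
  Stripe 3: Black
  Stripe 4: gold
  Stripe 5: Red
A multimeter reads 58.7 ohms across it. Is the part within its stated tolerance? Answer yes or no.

no

Green → 5 (first significant figure)
Violet → 7 (second significant figure)
Black → 0 (third significant figure)
Gold → ×0.1 multiplier
Red → ±2% tolerance
570 × 0.1 = 57 Ω
Allowed range: 55.86 Ω to 58.14 Ω.
58.7 ohms lies outside that range.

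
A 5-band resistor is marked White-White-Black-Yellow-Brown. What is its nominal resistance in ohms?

9900000 Ω

White → 9 (first significant figure)
White → 9 (second significant figure)
Black → 0 (third significant figure)
Yellow → ×10^4 multiplier
990 × 10000 = 9900000 Ω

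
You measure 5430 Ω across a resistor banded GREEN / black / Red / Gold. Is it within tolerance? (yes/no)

Green → 5 (first significant figure)
Black → 0 (second significant figure)
Red → ×10^2 multiplier
Gold → ±5% tolerance
50 × 100 = 5000 Ω
Allowed range: 4750 Ω to 5250 Ω.
5430 Ω lies outside that range.

no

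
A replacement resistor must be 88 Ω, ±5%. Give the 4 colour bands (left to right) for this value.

88 Ω = 88 × 10^0.
8 → grey
8 → grey
Multiplier 10^0 → black.
±5% tolerance → gold.

grey, grey, black, gold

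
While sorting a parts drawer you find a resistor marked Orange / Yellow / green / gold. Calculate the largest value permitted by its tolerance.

Orange → 3 (first significant figure)
Yellow → 4 (second significant figure)
Green → ×10^5 multiplier
Gold → ±5% tolerance
34 × 100000 = 3400000 Ω
Largest = 3400000 × (1 + 5/100) = 3570000 Ω.

3570000 Ω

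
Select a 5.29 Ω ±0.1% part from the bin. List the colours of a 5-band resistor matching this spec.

green, red, white, silver, violet

5.29 Ω = 529 × 10^-2.
5 → green
2 → red
9 → white
Multiplier 10^-2 → silver.
±0.1% tolerance → violet.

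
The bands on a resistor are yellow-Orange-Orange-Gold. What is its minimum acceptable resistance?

Yellow → 4 (first significant figure)
Orange → 3 (second significant figure)
Orange → ×10^3 multiplier
Gold → ±5% tolerance
43 × 1000 = 43000 Ω
Minimum = 43000 × (1 − 5/100) = 40850 Ω.

40850 Ω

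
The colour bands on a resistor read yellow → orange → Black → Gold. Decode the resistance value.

43 Ω

Yellow → 4 (first significant figure)
Orange → 3 (second significant figure)
Black → ×1 multiplier
43 × 1 = 43 Ω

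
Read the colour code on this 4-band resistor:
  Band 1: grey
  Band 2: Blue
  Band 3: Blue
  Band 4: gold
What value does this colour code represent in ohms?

86000000 Ω

Grey → 8 (first significant figure)
Blue → 6 (second significant figure)
Blue → ×10^6 multiplier
86 × 1000000 = 86000000 Ω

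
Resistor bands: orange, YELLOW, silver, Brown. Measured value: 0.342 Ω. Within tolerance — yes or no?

Orange → 3 (first significant figure)
Yellow → 4 (second significant figure)
Silver → ×0.01 multiplier
Brown → ±1% tolerance
34 × 0.01 = 0.34 Ω
Allowed range: 0.3366 Ω to 0.3434 Ω.
0.342 Ω lies inside that range.

yes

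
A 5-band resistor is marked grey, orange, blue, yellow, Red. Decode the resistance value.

Grey → 8 (first significant figure)
Orange → 3 (second significant figure)
Blue → 6 (third significant figure)
Yellow → ×10^4 multiplier
836 × 10000 = 8360000 Ω

8360000 Ω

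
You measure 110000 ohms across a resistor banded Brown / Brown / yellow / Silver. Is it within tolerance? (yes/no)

Brown → 1 (first significant figure)
Brown → 1 (second significant figure)
Yellow → ×10^4 multiplier
Silver → ±10% tolerance
11 × 10000 = 110000 Ω
Allowed range: 99000 Ω to 121000 Ω.
110000 ohms lies inside that range.

yes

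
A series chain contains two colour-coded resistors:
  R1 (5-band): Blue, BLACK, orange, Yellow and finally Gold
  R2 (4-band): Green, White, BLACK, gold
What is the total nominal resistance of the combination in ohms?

R1: blue, black, orange → 603; yellow ×10^4 → 6030000 Ω.
R2: green, white → 59; black ×1 → 59 Ω.
Series: 6030000 + 59 = 6030059 Ω.

6030059 Ω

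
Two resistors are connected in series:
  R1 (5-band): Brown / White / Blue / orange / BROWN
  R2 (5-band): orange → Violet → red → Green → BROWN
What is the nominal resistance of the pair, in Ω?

37396000 Ω

R1: brown, white, blue → 196; orange ×10^3 → 196000 Ω.
R2: orange, violet, red → 372; green ×10^5 → 37200000 Ω.
Series: 196000 + 37200000 = 37396000 Ω.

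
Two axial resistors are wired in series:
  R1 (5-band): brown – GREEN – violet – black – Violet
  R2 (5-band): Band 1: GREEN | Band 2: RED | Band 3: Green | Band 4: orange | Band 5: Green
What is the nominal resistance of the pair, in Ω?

R1: brown, green, violet → 157; black ×1 → 157 Ω.
R2: green, red, green → 525; orange ×10^3 → 525000 Ω.
Series: 157 + 525000 = 525157 Ω.

525157 Ω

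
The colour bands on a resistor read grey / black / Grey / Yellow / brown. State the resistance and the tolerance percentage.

Grey → 8 (first significant figure)
Black → 0 (second significant figure)
Grey → 8 (third significant figure)
Yellow → ×10^4 multiplier
Brown → ±1% tolerance
808 × 10000 = 8080000 Ω

8080000 Ω ±1%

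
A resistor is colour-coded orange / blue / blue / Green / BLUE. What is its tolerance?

The last band, blue, is the tolerance band.
Blue corresponds to ±0.25%.

±0.25%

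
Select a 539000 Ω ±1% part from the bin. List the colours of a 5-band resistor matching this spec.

green, orange, white, orange, brown

539000 Ω = 539 × 10^3.
5 → green
3 → orange
9 → white
Multiplier 10^3 → orange.
±1% tolerance → brown.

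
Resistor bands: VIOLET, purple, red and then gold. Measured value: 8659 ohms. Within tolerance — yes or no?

Violet → 7 (first significant figure)
Violet → 7 (second significant figure)
Red → ×10^2 multiplier
Gold → ±5% tolerance
77 × 100 = 7700 Ω
Allowed range: 7315 Ω to 8085 Ω.
8659 ohms lies outside that range.

no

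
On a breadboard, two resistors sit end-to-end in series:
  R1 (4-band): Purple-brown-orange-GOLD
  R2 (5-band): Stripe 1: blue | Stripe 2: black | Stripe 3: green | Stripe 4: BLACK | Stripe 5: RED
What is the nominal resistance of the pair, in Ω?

71605 Ω

R1: violet, brown → 71; orange ×10^3 → 71000 Ω.
R2: blue, black, green → 605; black ×1 → 605 Ω.
Series: 71000 + 605 = 71605 Ω.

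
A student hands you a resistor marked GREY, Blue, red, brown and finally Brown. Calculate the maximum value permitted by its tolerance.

Grey → 8 (first significant figure)
Blue → 6 (second significant figure)
Red → 2 (third significant figure)
Brown → ×10 multiplier
Brown → ±1% tolerance
862 × 10 = 8620 Ω
Maximum = 8620 × (1 + 1/100) = 8706.2 Ω.

8706.2 Ω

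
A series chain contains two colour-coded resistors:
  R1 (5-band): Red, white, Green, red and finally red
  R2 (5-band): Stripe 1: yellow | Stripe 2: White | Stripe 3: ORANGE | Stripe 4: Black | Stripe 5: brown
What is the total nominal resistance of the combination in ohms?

R1: red, white, green → 295; red ×10^2 → 29500 Ω.
R2: yellow, white, orange → 493; black ×1 → 493 Ω.
Series: 29500 + 493 = 29993 Ω.

29993 Ω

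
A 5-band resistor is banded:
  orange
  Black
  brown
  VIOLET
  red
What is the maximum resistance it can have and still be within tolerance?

3070200000 Ω

Orange → 3 (first significant figure)
Black → 0 (second significant figure)
Brown → 1 (third significant figure)
Violet → ×10^7 multiplier
Red → ±2% tolerance
301 × 10000000 = 3010000000 Ω
Maximum = 3010000000 × (1 + 2/100) = 3070200000 Ω.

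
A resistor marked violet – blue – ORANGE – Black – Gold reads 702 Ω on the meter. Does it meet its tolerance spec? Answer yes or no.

no

Violet → 7 (first significant figure)
Blue → 6 (second significant figure)
Orange → 3 (third significant figure)
Black → ×1 multiplier
Gold → ±5% tolerance
763 × 1 = 763 Ω
Allowed range: 724.85 Ω to 801.15 Ω.
702 Ω lies outside that range.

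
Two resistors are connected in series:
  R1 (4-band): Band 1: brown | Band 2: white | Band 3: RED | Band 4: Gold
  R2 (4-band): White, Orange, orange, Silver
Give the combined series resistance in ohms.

R1: brown, white → 19; red ×10^2 → 1900 Ω.
R2: white, orange → 93; orange ×10^3 → 93000 Ω.
Series: 1900 + 93000 = 94900 Ω.

94900 Ω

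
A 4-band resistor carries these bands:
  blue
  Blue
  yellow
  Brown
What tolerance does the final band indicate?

±1%

The last band, brown, is the tolerance band.
Brown corresponds to ±1%.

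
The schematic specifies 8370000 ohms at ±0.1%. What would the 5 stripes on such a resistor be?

grey, orange, violet, yellow, violet

8370000 Ω = 837 × 10^4.
8 → grey
3 → orange
7 → violet
Multiplier 10^4 → yellow.
±0.1% tolerance → violet.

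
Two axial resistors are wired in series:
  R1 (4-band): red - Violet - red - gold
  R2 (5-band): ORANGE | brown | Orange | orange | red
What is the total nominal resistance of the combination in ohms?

315700 Ω

R1: red, violet → 27; red ×10^2 → 2700 Ω.
R2: orange, brown, orange → 313; orange ×10^3 → 313000 Ω.
Series: 2700 + 313000 = 315700 Ω.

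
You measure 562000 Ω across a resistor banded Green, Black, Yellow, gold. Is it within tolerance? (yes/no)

Green → 5 (first significant figure)
Black → 0 (second significant figure)
Yellow → ×10^4 multiplier
Gold → ±5% tolerance
50 × 10000 = 500000 Ω
Allowed range: 475000 Ω to 525000 Ω.
562000 Ω lies outside that range.

no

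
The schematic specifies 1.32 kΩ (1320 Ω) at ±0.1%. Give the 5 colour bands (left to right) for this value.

1320 Ω = 132 × 10^1.
1 → brown
3 → orange
2 → red
Multiplier 10^1 → brown.
±0.1% tolerance → violet.

brown, orange, red, brown, violet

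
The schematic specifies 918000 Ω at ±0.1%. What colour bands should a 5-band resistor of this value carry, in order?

white, brown, grey, orange, violet

918000 Ω = 918 × 10^3.
9 → white
1 → brown
8 → grey
Multiplier 10^3 → orange.
±0.1% tolerance → violet.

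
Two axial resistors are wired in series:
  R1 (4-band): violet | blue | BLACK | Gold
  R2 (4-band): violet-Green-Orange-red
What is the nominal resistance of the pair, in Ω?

R1: violet, blue → 76; black ×1 → 76 Ω.
R2: violet, green → 75; orange ×10^3 → 75000 Ω.
Series: 76 + 75000 = 75076 Ω.

75076 Ω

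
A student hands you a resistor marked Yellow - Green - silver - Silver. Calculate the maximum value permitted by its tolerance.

0.495 Ω

Yellow → 4 (first significant figure)
Green → 5 (second significant figure)
Silver → ×0.01 multiplier
Silver → ±10% tolerance
45 × 0.01 = 0.45 Ω
Maximum = 0.45 × (1 + 10/100) = 0.495 Ω.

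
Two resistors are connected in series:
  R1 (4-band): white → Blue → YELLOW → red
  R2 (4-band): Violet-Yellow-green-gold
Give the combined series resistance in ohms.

R1: white, blue → 96; yellow ×10^4 → 960000 Ω.
R2: violet, yellow → 74; green ×10^5 → 7400000 Ω.
Series: 960000 + 7400000 = 8360000 Ω.

8360000 Ω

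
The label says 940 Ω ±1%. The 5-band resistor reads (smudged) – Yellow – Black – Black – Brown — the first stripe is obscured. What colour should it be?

white

940 Ω = 940 × 10^0.
The first band gives digit 9 of the significand, and 9 is white.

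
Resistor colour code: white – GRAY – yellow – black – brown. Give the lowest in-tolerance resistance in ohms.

White → 9 (first significant figure)
Grey → 8 (second significant figure)
Yellow → 4 (third significant figure)
Black → ×1 multiplier
Brown → ±1% tolerance
984 × 1 = 984 Ω
Lowest = 984 × (1 − 1/100) = 974.16 Ω.

974.16 Ω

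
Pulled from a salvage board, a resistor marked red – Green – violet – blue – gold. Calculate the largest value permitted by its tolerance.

269850000 Ω

Red → 2 (first significant figure)
Green → 5 (second significant figure)
Violet → 7 (third significant figure)
Blue → ×10^6 multiplier
Gold → ±5% tolerance
257 × 1000000 = 257000000 Ω
Largest = 257000000 × (1 + 5/100) = 269850000 Ω.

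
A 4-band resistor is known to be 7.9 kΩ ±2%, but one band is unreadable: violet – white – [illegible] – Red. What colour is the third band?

red

7900 Ω = 79 × 10^2.
The third band is the multiplier, 10^2, which is red.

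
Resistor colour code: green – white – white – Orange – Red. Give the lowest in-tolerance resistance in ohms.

Green → 5 (first significant figure)
White → 9 (second significant figure)
White → 9 (third significant figure)
Orange → ×10^3 multiplier
Red → ±2% tolerance
599 × 1000 = 599000 Ω
Lowest = 599000 × (1 − 2/100) = 587020 Ω.

587020 Ω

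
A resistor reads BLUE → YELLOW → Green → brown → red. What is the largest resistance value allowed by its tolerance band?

Blue → 6 (first significant figure)
Yellow → 4 (second significant figure)
Green → 5 (third significant figure)
Brown → ×10 multiplier
Red → ±2% tolerance
645 × 10 = 6450 Ω
Largest = 6450 × (1 + 2/100) = 6579 Ω.

6579 Ω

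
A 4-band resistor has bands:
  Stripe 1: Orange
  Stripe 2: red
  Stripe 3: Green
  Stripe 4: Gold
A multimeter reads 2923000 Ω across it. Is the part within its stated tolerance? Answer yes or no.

Orange → 3 (first significant figure)
Red → 2 (second significant figure)
Green → ×10^5 multiplier
Gold → ±5% tolerance
32 × 100000 = 3200000 Ω
Allowed range: 3040000 Ω to 3360000 Ω.
2923000 Ω lies outside that range.

no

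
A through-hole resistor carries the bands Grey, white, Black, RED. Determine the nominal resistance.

Grey → 8 (first significant figure)
White → 9 (second significant figure)
Black → ×1 multiplier
89 × 1 = 89 Ω

89 Ω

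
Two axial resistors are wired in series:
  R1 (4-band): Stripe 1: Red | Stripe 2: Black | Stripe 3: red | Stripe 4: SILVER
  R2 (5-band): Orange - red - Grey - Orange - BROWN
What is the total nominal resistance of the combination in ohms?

330000 Ω

R1: red, black → 20; red ×10^2 → 2000 Ω.
R2: orange, red, grey → 328; orange ×10^3 → 328000 Ω.
Series: 2000 + 328000 = 330000 Ω.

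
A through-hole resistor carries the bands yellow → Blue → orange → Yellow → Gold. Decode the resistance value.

Yellow → 4 (first significant figure)
Blue → 6 (second significant figure)
Orange → 3 (third significant figure)
Yellow → ×10^4 multiplier
463 × 10000 = 4630000 Ω

4630000 Ω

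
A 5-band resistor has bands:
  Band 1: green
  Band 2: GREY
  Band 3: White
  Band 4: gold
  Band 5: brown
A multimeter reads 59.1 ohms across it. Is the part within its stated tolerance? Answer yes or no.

Green → 5 (first significant figure)
Grey → 8 (second significant figure)
White → 9 (third significant figure)
Gold → ×0.1 multiplier
Brown → ±1% tolerance
589 × 0.1 = 58.9 Ω
Allowed range: 58.311 Ω to 59.489 Ω.
59.1 ohms lies inside that range.

yes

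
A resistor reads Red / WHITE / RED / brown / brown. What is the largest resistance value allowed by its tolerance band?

2949.2 Ω

Red → 2 (first significant figure)
White → 9 (second significant figure)
Red → 2 (third significant figure)
Brown → ×10 multiplier
Brown → ±1% tolerance
292 × 10 = 2920 Ω
Largest = 2920 × (1 + 1/100) = 2949.2 Ω.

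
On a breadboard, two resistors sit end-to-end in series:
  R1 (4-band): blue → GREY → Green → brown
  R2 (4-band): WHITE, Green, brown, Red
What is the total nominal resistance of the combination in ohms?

R1: blue, grey → 68; green ×10^5 → 6800000 Ω.
R2: white, green → 95; brown ×10 → 950 Ω.
Series: 6800000 + 950 = 6800950 Ω.

6800950 Ω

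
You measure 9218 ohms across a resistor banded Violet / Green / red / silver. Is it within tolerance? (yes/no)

Violet → 7 (first significant figure)
Green → 5 (second significant figure)
Red → ×10^2 multiplier
Silver → ±10% tolerance
75 × 100 = 7500 Ω
Allowed range: 6750 Ω to 8250 Ω.
9218 ohms lies outside that range.

no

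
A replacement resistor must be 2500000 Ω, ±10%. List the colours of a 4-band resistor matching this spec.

red, green, green, silver

2500000 Ω = 25 × 10^5.
2 → red
5 → green
Multiplier 10^5 → green.
±10% tolerance → silver.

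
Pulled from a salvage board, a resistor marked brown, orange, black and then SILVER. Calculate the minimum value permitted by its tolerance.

Brown → 1 (first significant figure)
Orange → 3 (second significant figure)
Black → ×1 multiplier
Silver → ±10% tolerance
13 × 1 = 13 Ω
Minimum = 13 × (1 − 10/100) = 11.7 Ω.

11.7 Ω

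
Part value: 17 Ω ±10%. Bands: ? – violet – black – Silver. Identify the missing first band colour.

brown

17 Ω = 17 × 10^0.
The first band gives digit 1 of the significand, and 1 is brown.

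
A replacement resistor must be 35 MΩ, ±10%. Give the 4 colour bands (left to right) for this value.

35000000 Ω = 35 × 10^6.
3 → orange
5 → green
Multiplier 10^6 → blue.
±10% tolerance → silver.

orange, green, blue, silver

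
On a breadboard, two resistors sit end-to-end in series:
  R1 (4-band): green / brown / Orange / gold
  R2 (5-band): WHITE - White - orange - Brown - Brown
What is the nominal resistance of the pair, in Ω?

60930 Ω

R1: green, brown → 51; orange ×10^3 → 51000 Ω.
R2: white, white, orange → 993; brown ×10 → 9930 Ω.
Series: 51000 + 9930 = 60930 Ω.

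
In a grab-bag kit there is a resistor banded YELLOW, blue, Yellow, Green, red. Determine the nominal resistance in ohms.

Yellow → 4 (first significant figure)
Blue → 6 (second significant figure)
Yellow → 4 (third significant figure)
Green → ×10^5 multiplier
464 × 100000 = 46400000 Ω

46400000 Ω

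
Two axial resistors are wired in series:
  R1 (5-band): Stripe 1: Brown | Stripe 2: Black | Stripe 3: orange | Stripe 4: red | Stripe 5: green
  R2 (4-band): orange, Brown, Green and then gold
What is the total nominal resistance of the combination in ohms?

3110300 Ω

R1: brown, black, orange → 103; red ×10^2 → 10300 Ω.
R2: orange, brown → 31; green ×10^5 → 3100000 Ω.
Series: 10300 + 3100000 = 3110300 Ω.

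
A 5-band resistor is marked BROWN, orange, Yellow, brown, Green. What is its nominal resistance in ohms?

1340 Ω

Brown → 1 (first significant figure)
Orange → 3 (second significant figure)
Yellow → 4 (third significant figure)
Brown → ×10 multiplier
134 × 10 = 1340 Ω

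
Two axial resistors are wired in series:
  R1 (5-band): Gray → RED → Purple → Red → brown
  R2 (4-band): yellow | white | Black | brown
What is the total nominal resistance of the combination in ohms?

82749 Ω

R1: grey, red, violet → 827; red ×10^2 → 82700 Ω.
R2: yellow, white → 49; black ×1 → 49 Ω.
Series: 82700 + 49 = 82749 Ω.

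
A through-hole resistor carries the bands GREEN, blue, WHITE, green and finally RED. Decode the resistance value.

Green → 5 (first significant figure)
Blue → 6 (second significant figure)
White → 9 (third significant figure)
Green → ×10^5 multiplier
569 × 100000 = 56900000 Ω

56900000 Ω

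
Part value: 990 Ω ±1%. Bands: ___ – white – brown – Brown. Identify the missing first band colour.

990 Ω = 99 × 10^1.
The first band gives digit 9 of the significand, and 9 is white.

white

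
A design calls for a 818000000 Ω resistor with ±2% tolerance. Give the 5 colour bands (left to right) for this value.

818000000 Ω = 818 × 10^6.
8 → grey
1 → brown
8 → grey
Multiplier 10^6 → blue.
±2% tolerance → red.

grey, brown, grey, blue, red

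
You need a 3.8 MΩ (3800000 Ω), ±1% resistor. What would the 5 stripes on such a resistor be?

orange, grey, black, yellow, brown

3800000 Ω = 380 × 10^4.
3 → orange
8 → grey
0 → black
Multiplier 10^4 → yellow.
±1% tolerance → brown.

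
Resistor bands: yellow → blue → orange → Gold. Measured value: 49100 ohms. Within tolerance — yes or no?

Yellow → 4 (first significant figure)
Blue → 6 (second significant figure)
Orange → ×10^3 multiplier
Gold → ±5% tolerance
46 × 1000 = 46000 Ω
Allowed range: 43700 Ω to 48300 Ω.
49100 ohms lies outside that range.

no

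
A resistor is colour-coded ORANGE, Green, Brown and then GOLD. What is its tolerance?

The last band, gold, is the tolerance band.
Gold corresponds to ±5%.

±5%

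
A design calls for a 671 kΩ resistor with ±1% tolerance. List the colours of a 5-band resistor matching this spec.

blue, violet, brown, orange, brown

671000 Ω = 671 × 10^3.
6 → blue
7 → violet
1 → brown
Multiplier 10^3 → orange.
±1% tolerance → brown.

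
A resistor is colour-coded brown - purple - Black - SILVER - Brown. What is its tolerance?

±1%

The last band, brown, is the tolerance band.
Brown corresponds to ±1%.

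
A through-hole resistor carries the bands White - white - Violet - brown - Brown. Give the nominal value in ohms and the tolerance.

9970 Ω ±1%

White → 9 (first significant figure)
White → 9 (second significant figure)
Violet → 7 (third significant figure)
Brown → ×10 multiplier
Brown → ±1% tolerance
997 × 10 = 9970 Ω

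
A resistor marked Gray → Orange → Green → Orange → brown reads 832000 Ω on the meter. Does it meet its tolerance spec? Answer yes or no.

Grey → 8 (first significant figure)
Orange → 3 (second significant figure)
Green → 5 (third significant figure)
Orange → ×10^3 multiplier
Brown → ±1% tolerance
835 × 1000 = 835000 Ω
Allowed range: 826650 Ω to 843350 Ω.
832000 Ω lies inside that range.

yes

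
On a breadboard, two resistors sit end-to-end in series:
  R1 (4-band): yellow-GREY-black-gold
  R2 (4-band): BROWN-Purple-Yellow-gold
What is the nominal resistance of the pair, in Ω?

170048 Ω

R1: yellow, grey → 48; black ×1 → 48 Ω.
R2: brown, violet → 17; yellow ×10^4 → 170000 Ω.
Series: 48 + 170000 = 170048 Ω.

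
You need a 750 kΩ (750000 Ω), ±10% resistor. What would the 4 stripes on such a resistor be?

750000 Ω = 75 × 10^4.
7 → violet
5 → green
Multiplier 10^4 → yellow.
±10% tolerance → silver.

violet, green, yellow, silver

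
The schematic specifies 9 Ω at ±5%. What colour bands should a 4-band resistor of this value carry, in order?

white, black, gold, gold

9 Ω = 90 × 10^-1.
9 → white
0 → black
Multiplier 10^-1 → gold.
±5% tolerance → gold.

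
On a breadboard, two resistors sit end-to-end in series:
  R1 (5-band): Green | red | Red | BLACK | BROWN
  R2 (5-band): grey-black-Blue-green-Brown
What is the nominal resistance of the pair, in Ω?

80600522 Ω

R1: green, red, red → 522; black ×1 → 522 Ω.
R2: grey, black, blue → 806; green ×10^5 → 80600000 Ω.
Series: 522 + 80600000 = 80600522 Ω.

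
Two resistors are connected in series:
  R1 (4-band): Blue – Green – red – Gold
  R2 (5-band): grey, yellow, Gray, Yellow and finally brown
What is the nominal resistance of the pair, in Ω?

8486500 Ω

R1: blue, green → 65; red ×10^2 → 6500 Ω.
R2: grey, yellow, grey → 848; yellow ×10^4 → 8480000 Ω.
Series: 6500 + 8480000 = 8486500 Ω.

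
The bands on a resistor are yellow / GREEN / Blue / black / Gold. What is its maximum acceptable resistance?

Yellow → 4 (first significant figure)
Green → 5 (second significant figure)
Blue → 6 (third significant figure)
Black → ×1 multiplier
Gold → ±5% tolerance
456 × 1 = 456 Ω
Maximum = 456 × (1 + 5/100) = 478.8 Ω.

478.8 Ω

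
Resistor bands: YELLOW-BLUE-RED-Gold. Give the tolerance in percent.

The last band, gold, is the tolerance band.
Gold corresponds to ±5%.

±5%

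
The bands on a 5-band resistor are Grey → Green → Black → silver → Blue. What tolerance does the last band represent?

The last band, blue, is the tolerance band.
Blue corresponds to ±0.25%.

±0.25%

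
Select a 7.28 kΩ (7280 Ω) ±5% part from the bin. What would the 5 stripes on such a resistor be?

7280 Ω = 728 × 10^1.
7 → violet
2 → red
8 → grey
Multiplier 10^1 → brown.
±5% tolerance → gold.

violet, red, grey, brown, gold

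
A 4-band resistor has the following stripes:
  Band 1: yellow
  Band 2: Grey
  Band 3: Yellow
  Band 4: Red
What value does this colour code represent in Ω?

480000 Ω

Yellow → 4 (first significant figure)
Grey → 8 (second significant figure)
Yellow → ×10^4 multiplier
48 × 10000 = 480000 Ω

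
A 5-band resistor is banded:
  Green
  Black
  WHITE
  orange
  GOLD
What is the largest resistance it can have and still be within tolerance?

Green → 5 (first significant figure)
Black → 0 (second significant figure)
White → 9 (third significant figure)
Orange → ×10^3 multiplier
Gold → ±5% tolerance
509 × 1000 = 509000 Ω
Largest = 509000 × (1 + 5/100) = 534450 Ω.

534450 Ω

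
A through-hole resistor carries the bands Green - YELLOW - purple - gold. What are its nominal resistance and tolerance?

Green → 5 (first significant figure)
Yellow → 4 (second significant figure)
Violet → ×10^7 multiplier
Gold → ±5% tolerance
54 × 10000000 = 540000000 Ω

540000000 Ω ±5%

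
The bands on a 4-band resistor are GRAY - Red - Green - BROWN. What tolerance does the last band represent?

±1%

The last band, brown, is the tolerance band.
Brown corresponds to ±1%.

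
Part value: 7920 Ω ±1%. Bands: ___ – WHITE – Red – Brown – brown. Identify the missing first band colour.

7920 Ω = 792 × 10^1.
The first band gives digit 7 of the significand, and 7 is violet.

violet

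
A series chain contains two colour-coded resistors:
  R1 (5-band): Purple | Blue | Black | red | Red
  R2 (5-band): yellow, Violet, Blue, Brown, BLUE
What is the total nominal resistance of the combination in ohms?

80760 Ω

R1: violet, blue, black → 760; red ×10^2 → 76000 Ω.
R2: yellow, violet, blue → 476; brown ×10 → 4760 Ω.
Series: 76000 + 4760 = 80760 Ω.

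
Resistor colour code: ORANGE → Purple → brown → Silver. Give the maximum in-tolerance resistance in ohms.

Orange → 3 (first significant figure)
Violet → 7 (second significant figure)
Brown → ×10 multiplier
Silver → ±10% tolerance
37 × 10 = 370 Ω
Maximum = 370 × (1 + 10/100) = 407 Ω.

407 Ω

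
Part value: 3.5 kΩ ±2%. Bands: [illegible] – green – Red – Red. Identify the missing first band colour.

orange

3500 Ω = 35 × 10^2.
The first band gives digit 3 of the significand, and 3 is orange.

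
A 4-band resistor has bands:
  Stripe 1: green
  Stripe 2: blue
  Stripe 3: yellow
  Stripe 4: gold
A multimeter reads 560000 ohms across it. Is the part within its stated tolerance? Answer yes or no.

Green → 5 (first significant figure)
Blue → 6 (second significant figure)
Yellow → ×10^4 multiplier
Gold → ±5% tolerance
56 × 10000 = 560000 Ω
Allowed range: 532000 Ω to 588000 Ω.
560000 ohms lies inside that range.

yes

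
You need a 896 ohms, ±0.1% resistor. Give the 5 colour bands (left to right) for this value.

grey, white, blue, black, violet

896 Ω = 896 × 10^0.
8 → grey
9 → white
6 → blue
Multiplier 10^0 → black.
±0.1% tolerance → violet.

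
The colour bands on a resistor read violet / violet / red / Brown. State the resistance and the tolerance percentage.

7700 Ω ±1%

Violet → 7 (first significant figure)
Violet → 7 (second significant figure)
Red → ×10^2 multiplier
Brown → ±1% tolerance
77 × 100 = 7700 Ω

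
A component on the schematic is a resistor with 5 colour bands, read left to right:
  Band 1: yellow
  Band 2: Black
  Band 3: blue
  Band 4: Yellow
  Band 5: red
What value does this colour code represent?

Yellow → 4 (first significant figure)
Black → 0 (second significant figure)
Blue → 6 (third significant figure)
Yellow → ×10^4 multiplier
406 × 10000 = 4060000 Ω

4060000 Ω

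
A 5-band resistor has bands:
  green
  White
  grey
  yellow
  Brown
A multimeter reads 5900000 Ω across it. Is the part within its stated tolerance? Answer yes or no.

Green → 5 (first significant figure)
White → 9 (second significant figure)
Grey → 8 (third significant figure)
Yellow → ×10^4 multiplier
Brown → ±1% tolerance
598 × 10000 = 5980000 Ω
Allowed range: 5920200 Ω to 6039800 Ω.
5900000 Ω lies outside that range.

no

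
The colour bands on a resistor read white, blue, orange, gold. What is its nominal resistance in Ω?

96000 Ω

White → 9 (first significant figure)
Blue → 6 (second significant figure)
Orange → ×10^3 multiplier
96 × 1000 = 96000 Ω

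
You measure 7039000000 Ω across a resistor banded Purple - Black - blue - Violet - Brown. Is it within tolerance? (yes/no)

yes

Violet → 7 (first significant figure)
Black → 0 (second significant figure)
Blue → 6 (third significant figure)
Violet → ×10^7 multiplier
Brown → ±1% tolerance
706 × 10000000 = 7060000000 Ω
Allowed range: 6989400000 Ω to 7130600000 Ω.
7039000000 Ω lies inside that range.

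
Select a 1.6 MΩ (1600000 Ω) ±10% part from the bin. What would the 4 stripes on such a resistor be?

brown, blue, green, silver

1600000 Ω = 16 × 10^5.
1 → brown
6 → blue
Multiplier 10^5 → green.
±10% tolerance → silver.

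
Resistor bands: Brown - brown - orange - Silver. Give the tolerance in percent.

±10%

The last band, silver, is the tolerance band.
Silver corresponds to ±10%.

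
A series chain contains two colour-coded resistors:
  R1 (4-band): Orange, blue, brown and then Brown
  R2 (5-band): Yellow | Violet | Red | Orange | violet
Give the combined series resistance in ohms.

R1: orange, blue → 36; brown ×10 → 360 Ω.
R2: yellow, violet, red → 472; orange ×10^3 → 472000 Ω.
Series: 360 + 472000 = 472360 Ω.

472360 Ω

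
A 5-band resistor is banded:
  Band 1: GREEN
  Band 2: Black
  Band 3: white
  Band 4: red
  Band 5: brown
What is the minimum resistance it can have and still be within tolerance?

50391 Ω

Green → 5 (first significant figure)
Black → 0 (second significant figure)
White → 9 (third significant figure)
Red → ×10^2 multiplier
Brown → ±1% tolerance
509 × 100 = 50900 Ω
Minimum = 50900 × (1 − 1/100) = 50391 Ω.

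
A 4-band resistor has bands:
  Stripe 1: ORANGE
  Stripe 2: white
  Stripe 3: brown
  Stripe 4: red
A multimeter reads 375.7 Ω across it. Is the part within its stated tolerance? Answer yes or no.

Orange → 3 (first significant figure)
White → 9 (second significant figure)
Brown → ×10 multiplier
Red → ±2% tolerance
39 × 10 = 390 Ω
Allowed range: 382.2 Ω to 397.8 Ω.
375.7 Ω lies outside that range.

no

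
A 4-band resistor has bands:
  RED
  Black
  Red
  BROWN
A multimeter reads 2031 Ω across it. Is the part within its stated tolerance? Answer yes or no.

no

Red → 2 (first significant figure)
Black → 0 (second significant figure)
Red → ×10^2 multiplier
Brown → ±1% tolerance
20 × 100 = 2000 Ω
Allowed range: 1980 Ω to 2020 Ω.
2031 Ω lies outside that range.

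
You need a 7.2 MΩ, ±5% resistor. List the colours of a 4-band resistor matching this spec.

violet, red, green, gold

7200000 Ω = 72 × 10^5.
7 → violet
2 → red
Multiplier 10^5 → green.
±5% tolerance → gold.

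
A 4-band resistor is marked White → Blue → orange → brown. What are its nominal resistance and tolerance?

96000 Ω ±1%

White → 9 (first significant figure)
Blue → 6 (second significant figure)
Orange → ×10^3 multiplier
Brown → ±1% tolerance
96 × 1000 = 96000 Ω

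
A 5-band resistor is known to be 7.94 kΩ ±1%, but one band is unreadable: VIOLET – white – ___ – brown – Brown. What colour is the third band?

7940 Ω = 794 × 10^1.
The third band gives digit 4 of the significand, and 4 is yellow.

yellow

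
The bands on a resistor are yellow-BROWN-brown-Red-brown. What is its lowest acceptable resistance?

Yellow → 4 (first significant figure)
Brown → 1 (second significant figure)
Brown → 1 (third significant figure)
Red → ×10^2 multiplier
Brown → ±1% tolerance
411 × 100 = 41100 Ω
Lowest = 41100 × (1 − 1/100) = 40689 Ω.

40689 Ω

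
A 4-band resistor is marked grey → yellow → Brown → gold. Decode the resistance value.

840 Ω

Grey → 8 (first significant figure)
Yellow → 4 (second significant figure)
Brown → ×10 multiplier
84 × 10 = 840 Ω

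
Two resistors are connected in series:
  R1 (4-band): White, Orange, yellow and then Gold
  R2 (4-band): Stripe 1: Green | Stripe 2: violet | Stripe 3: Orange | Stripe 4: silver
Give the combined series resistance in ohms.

R1: white, orange → 93; yellow ×10^4 → 930000 Ω.
R2: green, violet → 57; orange ×10^3 → 57000 Ω.
Series: 930000 + 57000 = 987000 Ω.

987000 Ω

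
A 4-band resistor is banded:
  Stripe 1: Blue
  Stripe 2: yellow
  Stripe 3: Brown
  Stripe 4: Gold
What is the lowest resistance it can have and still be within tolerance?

608 Ω

Blue → 6 (first significant figure)
Yellow → 4 (second significant figure)
Brown → ×10 multiplier
Gold → ±5% tolerance
64 × 10 = 640 Ω
Lowest = 640 × (1 − 5/100) = 608 Ω.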